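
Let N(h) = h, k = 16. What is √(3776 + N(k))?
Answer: 4*√237 ≈ 61.579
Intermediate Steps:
√(3776 + N(k)) = √(3776 + 16) = √3792 = 4*√237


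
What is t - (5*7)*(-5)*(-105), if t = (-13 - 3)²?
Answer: -18119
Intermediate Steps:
t = 256 (t = (-16)² = 256)
t - (5*7)*(-5)*(-105) = 256 - (5*7)*(-5)*(-105) = 256 - 35*(-5)*(-105) = 256 - (-175)*(-105) = 256 - 1*18375 = 256 - 18375 = -18119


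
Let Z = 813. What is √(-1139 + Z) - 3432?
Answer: -3432 + I*√326 ≈ -3432.0 + 18.055*I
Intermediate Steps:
√(-1139 + Z) - 3432 = √(-1139 + 813) - 3432 = √(-326) - 3432 = I*√326 - 3432 = -3432 + I*√326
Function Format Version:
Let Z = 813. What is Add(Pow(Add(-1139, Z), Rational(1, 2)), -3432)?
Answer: Add(-3432, Mul(I, Pow(326, Rational(1, 2)))) ≈ Add(-3432.0, Mul(18.055, I))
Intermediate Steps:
Add(Pow(Add(-1139, Z), Rational(1, 2)), -3432) = Add(Pow(Add(-1139, 813), Rational(1, 2)), -3432) = Add(Pow(-326, Rational(1, 2)), -3432) = Add(Mul(I, Pow(326, Rational(1, 2))), -3432) = Add(-3432, Mul(I, Pow(326, Rational(1, 2))))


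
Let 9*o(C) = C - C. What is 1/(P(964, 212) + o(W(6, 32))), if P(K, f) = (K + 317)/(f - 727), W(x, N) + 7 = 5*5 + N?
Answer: -515/1281 ≈ -0.40203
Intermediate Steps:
W(x, N) = 18 + N (W(x, N) = -7 + (5*5 + N) = -7 + (25 + N) = 18 + N)
o(C) = 0 (o(C) = (C - C)/9 = (⅑)*0 = 0)
P(K, f) = (317 + K)/(-727 + f)
1/(P(964, 212) + o(W(6, 32))) = 1/((317 + 964)/(-727 + 212) + 0) = 1/(1281/(-515) + 0) = 1/(-1/515*1281 + 0) = 1/(-1281/515 + 0) = 1/(-1281/515) = -515/1281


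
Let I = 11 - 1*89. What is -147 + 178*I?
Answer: -14031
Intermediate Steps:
I = -78 (I = 11 - 89 = -78)
-147 + 178*I = -147 + 178*(-78) = -147 - 13884 = -14031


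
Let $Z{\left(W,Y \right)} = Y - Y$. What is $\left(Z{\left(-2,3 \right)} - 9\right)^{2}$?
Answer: $81$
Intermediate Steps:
$Z{\left(W,Y \right)} = 0$
$\left(Z{\left(-2,3 \right)} - 9\right)^{2} = \left(0 - 9\right)^{2} = \left(-9\right)^{2} = 81$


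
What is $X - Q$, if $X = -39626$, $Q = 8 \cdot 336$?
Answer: $-42314$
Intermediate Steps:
$Q = 2688$
$X - Q = -39626 - 2688 = -42314$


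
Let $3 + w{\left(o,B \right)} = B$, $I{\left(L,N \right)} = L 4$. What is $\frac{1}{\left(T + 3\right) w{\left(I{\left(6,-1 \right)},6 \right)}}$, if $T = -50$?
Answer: $- \frac{1}{141} \approx -0.0070922$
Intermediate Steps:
$I{\left(L,N \right)} = 4 L$
$w{\left(o,B \right)} = -3 + B$
$\frac{1}{\left(T + 3\right) w{\left(I{\left(6,-1 \right)},6 \right)}} = \frac{1}{\left(-50 + 3\right) \left(-3 + 6\right)} = \frac{1}{\left(-47\right) 3} = \frac{1}{-141} = - \frac{1}{141}$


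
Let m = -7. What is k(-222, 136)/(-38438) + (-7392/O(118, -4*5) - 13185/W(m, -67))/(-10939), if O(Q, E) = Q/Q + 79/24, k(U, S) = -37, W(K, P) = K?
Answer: -4174637459/303161236322 ≈ -0.013770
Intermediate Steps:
O(Q, E) = 103/24 (O(Q, E) = 1 + 79*(1/24) = 1 + 79/24 = 103/24)
k(-222, 136)/(-38438) + (-7392/O(118, -4*5) - 13185/W(m, -67))/(-10939) = -37/(-38438) + (-7392/103/24 - 13185/(-7))/(-10939) = -37*(-1/38438) + (-7392*24/103 - 13185*(-1/7))*(-1/10939) = 37/38438 + (-177408/103 + 13185/7)*(-1/10939) = 37/38438 + (116199/721)*(-1/10939) = 37/38438 - 116199/7887019 = -4174637459/303161236322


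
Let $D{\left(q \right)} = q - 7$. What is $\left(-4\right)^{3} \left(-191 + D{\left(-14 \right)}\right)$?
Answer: $13568$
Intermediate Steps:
$D{\left(q \right)} = -7 + q$ ($D{\left(q \right)} = q - 7 = -7 + q$)
$\left(-4\right)^{3} \left(-191 + D{\left(-14 \right)}\right) = \left(-4\right)^{3} \left(-191 - 21\right) = - 64 \left(-191 - 21\right) = \left(-64\right) \left(-212\right) = 13568$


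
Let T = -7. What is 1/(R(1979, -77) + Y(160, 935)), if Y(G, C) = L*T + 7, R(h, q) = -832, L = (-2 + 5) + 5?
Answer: -1/881 ≈ -0.0011351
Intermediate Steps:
L = 8 (L = 3 + 5 = 8)
Y(G, C) = -49 (Y(G, C) = 8*(-7) + 7 = -56 + 7 = -49)
1/(R(1979, -77) + Y(160, 935)) = 1/(-832 - 49) = 1/(-881) = -1/881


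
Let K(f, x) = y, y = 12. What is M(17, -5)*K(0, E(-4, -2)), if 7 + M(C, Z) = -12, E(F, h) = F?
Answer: -228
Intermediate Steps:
K(f, x) = 12
M(C, Z) = -19 (M(C, Z) = -7 - 12 = -19)
M(17, -5)*K(0, E(-4, -2)) = -19*12 = -228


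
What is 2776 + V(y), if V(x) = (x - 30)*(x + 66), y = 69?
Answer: 8041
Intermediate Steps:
V(x) = (-30 + x)*(66 + x)
2776 + V(y) = 2776 + (-1980 + 69² + 36*69) = 2776 + (-1980 + 4761 + 2484) = 2776 + 5265 = 8041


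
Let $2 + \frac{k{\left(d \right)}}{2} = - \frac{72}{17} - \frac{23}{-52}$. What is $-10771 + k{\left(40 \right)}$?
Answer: $- \frac{4765903}{442} \approx -10783.0$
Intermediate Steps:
$k{\left(d \right)} = - \frac{5121}{442}$ ($k{\left(d \right)} = -4 + 2 \left(- \frac{72}{17} - \frac{23}{-52}\right) = -4 + 2 \left(\left(-72\right) \frac{1}{17} - - \frac{23}{52}\right) = -4 + 2 \left(- \frac{72}{17} + \frac{23}{52}\right) = -4 + 2 \left(- \frac{3353}{884}\right) = -4 - \frac{3353}{442} = - \frac{5121}{442}$)
$-10771 + k{\left(40 \right)} = -10771 - \frac{5121}{442} = - \frac{4765903}{442}$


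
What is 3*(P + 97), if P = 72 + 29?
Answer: 594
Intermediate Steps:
P = 101
3*(P + 97) = 3*(101 + 97) = 3*198 = 594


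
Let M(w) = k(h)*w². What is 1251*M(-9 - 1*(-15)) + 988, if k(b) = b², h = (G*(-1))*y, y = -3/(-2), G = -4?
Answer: 1622284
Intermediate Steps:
y = 3/2 (y = -3*(-½) = 3/2 ≈ 1.5000)
h = 6 (h = -4*(-1)*(3/2) = 4*(3/2) = 6)
M(w) = 36*w² (M(w) = 6²*w² = 36*w²)
1251*M(-9 - 1*(-15)) + 988 = 1251*(36*(-9 - 1*(-15))²) + 988 = 1251*(36*(-9 + 15)²) + 988 = 1251*(36*6²) + 988 = 1251*(36*36) + 988 = 1251*1296 + 988 = 1621296 + 988 = 1622284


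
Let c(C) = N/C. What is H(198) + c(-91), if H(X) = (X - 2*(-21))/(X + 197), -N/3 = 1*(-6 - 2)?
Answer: 2472/7189 ≈ 0.34386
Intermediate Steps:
N = 24 (N = -3*(-6 - 2) = -3*(-8) = 24)
H(X) = (42 + X)/(197 + X) (H(X) = (X + 42)/(197 + X) = (42 + X)/(197 + X))
c(C) = 24/C
H(198) + c(-91) = (42 + 198)/(197 + 198) + 24/(-91) = 240/395 + 24*(-1/91) = (1/395)*240 - 24/91 = 48/79 - 24/91 = 2472/7189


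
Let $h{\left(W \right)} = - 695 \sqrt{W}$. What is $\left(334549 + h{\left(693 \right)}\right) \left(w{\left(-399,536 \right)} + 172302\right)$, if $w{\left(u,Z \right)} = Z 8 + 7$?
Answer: $59080349753 - 368204745 \sqrt{77} \approx 5.5849 \cdot 10^{10}$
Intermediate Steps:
$w{\left(u,Z \right)} = 7 + 8 Z$ ($w{\left(u,Z \right)} = 8 Z + 7 = 7 + 8 Z$)
$\left(334549 + h{\left(693 \right)}\right) \left(w{\left(-399,536 \right)} + 172302\right) = \left(334549 - 695 \sqrt{693}\right) \left(\left(7 + 8 \cdot 536\right) + 172302\right) = \left(334549 - 695 \cdot 3 \sqrt{77}\right) \left(\left(7 + 4288\right) + 172302\right) = \left(334549 - 2085 \sqrt{77}\right) \left(4295 + 172302\right) = \left(334549 - 2085 \sqrt{77}\right) 176597 = 59080349753 - 368204745 \sqrt{77}$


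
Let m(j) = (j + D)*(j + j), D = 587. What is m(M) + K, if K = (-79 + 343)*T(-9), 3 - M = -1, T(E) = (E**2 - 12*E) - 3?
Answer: 53832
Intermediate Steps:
T(E) = -3 + E**2 - 12*E
M = 4 (M = 3 - 1*(-1) = 3 + 1 = 4)
m(j) = 2*j*(587 + j) (m(j) = (j + 587)*(j + j) = (587 + j)*(2*j) = 2*j*(587 + j))
K = 49104 (K = (-79 + 343)*(-3 + (-9)**2 - 12*(-9)) = 264*(-3 + 81 + 108) = 264*186 = 49104)
m(M) + K = 2*4*(587 + 4) + 49104 = 2*4*591 + 49104 = 4728 + 49104 = 53832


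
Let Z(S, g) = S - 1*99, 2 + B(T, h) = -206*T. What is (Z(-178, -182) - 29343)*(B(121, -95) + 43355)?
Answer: -545807740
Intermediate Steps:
B(T, h) = -2 - 206*T
Z(S, g) = -99 + S (Z(S, g) = S - 99 = -99 + S)
(Z(-178, -182) - 29343)*(B(121, -95) + 43355) = ((-99 - 178) - 29343)*((-2 - 206*121) + 43355) = (-277 - 29343)*((-2 - 24926) + 43355) = -29620*(-24928 + 43355) = -29620*18427 = -545807740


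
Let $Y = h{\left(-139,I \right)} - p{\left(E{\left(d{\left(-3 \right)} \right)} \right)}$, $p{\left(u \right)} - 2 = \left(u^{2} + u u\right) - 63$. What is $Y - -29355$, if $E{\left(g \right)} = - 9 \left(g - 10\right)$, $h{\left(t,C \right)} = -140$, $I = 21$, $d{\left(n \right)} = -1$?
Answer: $9674$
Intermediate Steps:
$E{\left(g \right)} = 90 - 9 g$ ($E{\left(g \right)} = - 9 \left(-10 + g\right) = 90 - 9 g$)
$p{\left(u \right)} = -61 + 2 u^{2}$ ($p{\left(u \right)} = 2 - \left(63 - u^{2} - u u\right) = 2 + \left(\left(u^{2} + u^{2}\right) - 63\right) = 2 + \left(2 u^{2} - 63\right) = 2 + \left(-63 + 2 u^{2}\right) = -61 + 2 u^{2}$)
$Y = -19681$ ($Y = -140 - \left(-61 + 2 \left(90 - -9\right)^{2}\right) = -140 - \left(-61 + 2 \left(90 + 9\right)^{2}\right) = -140 - \left(-61 + 2 \cdot 99^{2}\right) = -140 - \left(-61 + 2 \cdot 9801\right) = -140 - \left(-61 + 19602\right) = -140 - 19541 = -19681$)
$Y - -29355 = -19681 - -29355 = -19681 + 29355 = 9674$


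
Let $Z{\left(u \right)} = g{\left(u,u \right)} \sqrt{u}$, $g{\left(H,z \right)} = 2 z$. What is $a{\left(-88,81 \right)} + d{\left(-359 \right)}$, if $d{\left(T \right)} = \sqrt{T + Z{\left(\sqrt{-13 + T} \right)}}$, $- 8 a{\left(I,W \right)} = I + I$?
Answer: $22 + \sqrt{-359 + 4 i \sqrt{2} \cdot 93^{\frac{3}{4}} \sqrt{i}} \approx 24.716 + 22.049 i$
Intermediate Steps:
$Z{\left(u \right)} = 2 u^{\frac{3}{2}}$ ($Z{\left(u \right)} = 2 u \sqrt{u} = 2 u^{\frac{3}{2}}$)
$a{\left(I,W \right)} = - \frac{I}{4}$ ($a{\left(I,W \right)} = - \frac{I + I}{8} = - \frac{2 I}{8} = - \frac{I}{4}$)
$d{\left(T \right)} = \sqrt{T + 2 \left(-13 + T\right)^{\frac{3}{4}}}$ ($d{\left(T \right)} = \sqrt{T + 2 \left(\sqrt{-13 + T}\right)^{\frac{3}{2}}} = \sqrt{T + 2 \left(-13 + T\right)^{\frac{3}{4}}}$)
$a{\left(-88,81 \right)} + d{\left(-359 \right)} = \left(- \frac{1}{4}\right) \left(-88\right) + \sqrt{-359 + 2 \left(-13 - 359\right)^{\frac{3}{4}}} = 22 + \sqrt{-359 + 2 \left(-372\right)^{\frac{3}{4}}} = 22 + \sqrt{-359 + 2 \cdot 2 \left(-93\right)^{\frac{3}{4}} \sqrt{2}} = 22 + \sqrt{-359 + 4 \left(-93\right)^{\frac{3}{4}} \sqrt{2}}$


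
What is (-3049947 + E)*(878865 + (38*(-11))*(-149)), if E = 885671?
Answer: -2036901864572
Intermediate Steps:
(-3049947 + E)*(878865 + (38*(-11))*(-149)) = (-3049947 + 885671)*(878865 + (38*(-11))*(-149)) = -2164276*(878865 - 418*(-149)) = -2164276*(878865 + 62282) = -2164276*941147 = -2036901864572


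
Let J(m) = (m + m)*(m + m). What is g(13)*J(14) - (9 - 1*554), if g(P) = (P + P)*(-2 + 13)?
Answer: 224769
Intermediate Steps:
J(m) = 4*m² (J(m) = (2*m)*(2*m) = 4*m²)
g(P) = 22*P (g(P) = (2*P)*11 = 22*P)
g(13)*J(14) - (9 - 1*554) = (22*13)*(4*14²) - (9 - 1*554) = 286*(4*196) - (9 - 554) = 286*784 - 1*(-545) = 224224 + 545 = 224769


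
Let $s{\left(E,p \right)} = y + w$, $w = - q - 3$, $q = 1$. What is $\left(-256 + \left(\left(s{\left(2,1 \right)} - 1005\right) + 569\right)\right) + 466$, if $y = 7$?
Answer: $-223$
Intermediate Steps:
$w = -4$ ($w = \left(-1\right) 1 - 3 = -1 - 3 = -4$)
$s{\left(E,p \right)} = 3$ ($s{\left(E,p \right)} = 7 - 4 = 3$)
$\left(-256 + \left(\left(s{\left(2,1 \right)} - 1005\right) + 569\right)\right) + 466 = \left(-256 + \left(\left(3 - 1005\right) + 569\right)\right) + 466 = \left(-256 + \left(-1002 + 569\right)\right) + 466 = \left(-256 - 433\right) + 466 = -689 + 466 = -223$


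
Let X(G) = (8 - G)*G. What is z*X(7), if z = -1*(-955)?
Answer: 6685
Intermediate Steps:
X(G) = G*(8 - G)
z = 955
z*X(7) = 955*(7*(8 - 1*7)) = 955*(7*(8 - 7)) = 955*(7*1) = 955*7 = 6685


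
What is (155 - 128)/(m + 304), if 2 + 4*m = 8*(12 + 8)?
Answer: 18/229 ≈ 0.078603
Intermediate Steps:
m = 79/2 (m = -½ + (8*(12 + 8))/4 = -½ + (8*20)/4 = -½ + (¼)*160 = -½ + 40 = 79/2 ≈ 39.500)
(155 - 128)/(m + 304) = (155 - 128)/(79/2 + 304) = 27/(687/2) = 27*(2/687) = 18/229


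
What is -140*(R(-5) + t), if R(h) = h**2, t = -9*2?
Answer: -980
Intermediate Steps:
t = -18
-140*(R(-5) + t) = -140*((-5)**2 - 18) = -140*(25 - 18) = -140*7 = -980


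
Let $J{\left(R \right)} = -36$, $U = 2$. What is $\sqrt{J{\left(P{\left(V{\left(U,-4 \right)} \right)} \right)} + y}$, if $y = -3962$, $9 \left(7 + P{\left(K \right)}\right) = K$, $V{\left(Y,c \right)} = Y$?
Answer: $i \sqrt{3998} \approx 63.23 i$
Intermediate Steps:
$P{\left(K \right)} = -7 + \frac{K}{9}$
$\sqrt{J{\left(P{\left(V{\left(U,-4 \right)} \right)} \right)} + y} = \sqrt{-36 - 3962} = \sqrt{-3998} = i \sqrt{3998}$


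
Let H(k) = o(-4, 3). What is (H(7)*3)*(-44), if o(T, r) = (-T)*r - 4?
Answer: -1056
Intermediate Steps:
o(T, r) = -4 - T*r (o(T, r) = -T*r - 4 = -4 - T*r)
H(k) = 8 (H(k) = -4 - 1*(-4)*3 = -4 + 12 = 8)
(H(7)*3)*(-44) = (8*3)*(-44) = 24*(-44) = -1056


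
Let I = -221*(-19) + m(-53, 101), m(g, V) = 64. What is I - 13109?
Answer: -8846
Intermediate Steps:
I = 4263 (I = -221*(-19) + 64 = 4199 + 64 = 4263)
I - 13109 = 4263 - 13109 = -8846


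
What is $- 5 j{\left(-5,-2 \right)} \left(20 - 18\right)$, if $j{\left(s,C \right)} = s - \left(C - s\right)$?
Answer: $80$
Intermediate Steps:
$j{\left(s,C \right)} = - C + 2 s$
$- 5 j{\left(-5,-2 \right)} \left(20 - 18\right) = - 5 \left(\left(-1\right) \left(-2\right) + 2 \left(-5\right)\right) \left(20 - 18\right) = - 5 \left(2 - 10\right) 2 = \left(-5\right) \left(-8\right) 2 = 40 \cdot 2 = 80$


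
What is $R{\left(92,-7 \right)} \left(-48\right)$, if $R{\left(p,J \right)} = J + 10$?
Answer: $-144$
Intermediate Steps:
$R{\left(p,J \right)} = 10 + J$
$R{\left(92,-7 \right)} \left(-48\right) = \left(10 - 7\right) \left(-48\right) = 3 \left(-48\right) = -144$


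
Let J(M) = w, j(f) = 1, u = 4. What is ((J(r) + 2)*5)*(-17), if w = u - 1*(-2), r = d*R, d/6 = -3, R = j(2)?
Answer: -680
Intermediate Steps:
R = 1
d = -18 (d = 6*(-3) = -18)
r = -18 (r = -18*1 = -18)
w = 6 (w = 4 - 1*(-2) = 4 + 2 = 6)
J(M) = 6
((J(r) + 2)*5)*(-17) = ((6 + 2)*5)*(-17) = (8*5)*(-17) = 40*(-17) = -680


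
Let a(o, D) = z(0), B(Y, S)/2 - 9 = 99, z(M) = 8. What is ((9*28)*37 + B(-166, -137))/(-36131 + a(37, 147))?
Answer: -3180/12041 ≈ -0.26410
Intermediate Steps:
B(Y, S) = 216 (B(Y, S) = 18 + 2*99 = 18 + 198 = 216)
a(o, D) = 8
((9*28)*37 + B(-166, -137))/(-36131 + a(37, 147)) = ((9*28)*37 + 216)/(-36131 + 8) = (252*37 + 216)/(-36123) = (9324 + 216)*(-1/36123) = 9540*(-1/36123) = -3180/12041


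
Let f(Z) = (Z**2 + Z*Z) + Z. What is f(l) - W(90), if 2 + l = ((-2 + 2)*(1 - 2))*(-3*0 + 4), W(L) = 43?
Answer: -37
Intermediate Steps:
l = -2 (l = -2 + ((-2 + 2)*(1 - 2))*(-3*0 + 4) = -2 + (0*(-1))*(0 + 4) = -2 + 0*4 = -2 + 0 = -2)
f(Z) = Z + 2*Z**2 (f(Z) = (Z**2 + Z**2) + Z = 2*Z**2 + Z = Z + 2*Z**2)
f(l) - W(90) = -2*(1 + 2*(-2)) - 1*43 = -2*(1 - 4) - 43 = -2*(-3) - 43 = 6 - 43 = -37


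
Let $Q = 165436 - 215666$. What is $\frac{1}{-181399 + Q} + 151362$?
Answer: $\frac{35059828697}{231629} \approx 1.5136 \cdot 10^{5}$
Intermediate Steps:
$Q = -50230$ ($Q = 165436 - 215666 = -50230$)
$\frac{1}{-181399 + Q} + 151362 = \frac{1}{-181399 - 50230} + 151362 = \frac{1}{-231629} + 151362 = - \frac{1}{231629} + 151362 = \frac{35059828697}{231629}$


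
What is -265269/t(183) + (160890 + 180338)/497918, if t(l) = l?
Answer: -22003294203/15186499 ≈ -1448.9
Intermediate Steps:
-265269/t(183) + (160890 + 180338)/497918 = -265269/183 + (160890 + 180338)/497918 = -265269*1/183 + 341228*(1/497918) = -88423/61 + 170614/248959 = -22003294203/15186499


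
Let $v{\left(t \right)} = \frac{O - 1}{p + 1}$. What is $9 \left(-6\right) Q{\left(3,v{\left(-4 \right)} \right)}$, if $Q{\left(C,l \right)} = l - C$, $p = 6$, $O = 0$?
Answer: $\frac{1188}{7} \approx 169.71$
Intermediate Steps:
$v{\left(t \right)} = - \frac{1}{7}$ ($v{\left(t \right)} = \frac{0 - 1}{6 + 1} = - \frac{1}{7}$)
$9 \left(-6\right) Q{\left(3,v{\left(-4 \right)} \right)} = 9 \left(-6\right) \left(- \frac{1}{7} - 3\right) = - 54 \left(- \frac{1}{7} - 3\right) = \left(-54\right) \left(- \frac{22}{7}\right) = \frac{1188}{7}$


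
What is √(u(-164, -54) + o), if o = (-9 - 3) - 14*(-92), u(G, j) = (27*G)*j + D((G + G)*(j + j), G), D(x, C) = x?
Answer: 2*√68953 ≈ 525.18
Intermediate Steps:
u(G, j) = 31*G*j (u(G, j) = (27*G)*j + (G + G)*(j + j) = 27*G*j + (2*G)*(2*j) = 27*G*j + 4*G*j = 31*G*j)
o = 1276 (o = -12 + 1288 = 1276)
√(u(-164, -54) + o) = √(31*(-164)*(-54) + 1276) = √(274536 + 1276) = √275812 = 2*√68953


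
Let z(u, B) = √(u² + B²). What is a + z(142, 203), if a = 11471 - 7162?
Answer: 4309 + √61373 ≈ 4556.7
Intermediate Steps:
a = 4309
z(u, B) = √(B² + u²)
a + z(142, 203) = 4309 + √(203² + 142²) = 4309 + √(41209 + 20164) = 4309 + √61373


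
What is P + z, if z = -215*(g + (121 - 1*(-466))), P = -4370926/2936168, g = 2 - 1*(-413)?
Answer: -316271521583/1468084 ≈ -2.1543e+5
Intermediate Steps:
g = 415 (g = 2 + 413 = 415)
P = -2185463/1468084 (P = -4370926*1/2936168 = -2185463/1468084 ≈ -1.4886)
z = -215430 (z = -215*(415 + (121 - 1*(-466))) = -215*(415 + (121 + 466)) = -215*(415 + 587) = -215*1002 = -215430)
P + z = -2185463/1468084 - 215430 = -316271521583/1468084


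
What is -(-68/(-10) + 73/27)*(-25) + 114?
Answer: 9493/27 ≈ 351.59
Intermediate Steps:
-(-68/(-10) + 73/27)*(-25) + 114 = -(-68*(-⅒) + 73*(1/27))*(-25) + 114 = -(34/5 + 73/27)*(-25) + 114 = -1*1283/135*(-25) + 114 = -1283/135*(-25) + 114 = 6415/27 + 114 = 9493/27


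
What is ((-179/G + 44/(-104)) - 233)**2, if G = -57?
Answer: 116471355841/2196324 ≈ 53030.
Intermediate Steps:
((-179/G + 44/(-104)) - 233)**2 = ((-179/(-57) + 44/(-104)) - 233)**2 = ((-179*(-1/57) + 44*(-1/104)) - 233)**2 = ((179/57 - 11/26) - 233)**2 = (4027/1482 - 233)**2 = (-341279/1482)**2 = 116471355841/2196324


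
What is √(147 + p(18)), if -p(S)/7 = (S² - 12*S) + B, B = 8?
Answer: I*√665 ≈ 25.788*I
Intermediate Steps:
p(S) = -56 - 7*S² + 84*S (p(S) = -7*((S² - 12*S) + 8) = -7*(8 + S² - 12*S) = -56 - 7*S² + 84*S)
√(147 + p(18)) = √(147 + (-56 - 7*18² + 84*18)) = √(147 + (-56 - 7*324 + 1512)) = √(147 + (-56 - 2268 + 1512)) = √(147 - 812) = √(-665) = I*√665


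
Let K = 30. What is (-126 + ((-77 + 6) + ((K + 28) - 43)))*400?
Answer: -72800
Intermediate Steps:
(-126 + ((-77 + 6) + ((K + 28) - 43)))*400 = (-126 + ((-77 + 6) + ((30 + 28) - 43)))*400 = (-126 + (-71 + (58 - 43)))*400 = (-126 + (-71 + 15))*400 = (-126 - 56)*400 = -182*400 = -72800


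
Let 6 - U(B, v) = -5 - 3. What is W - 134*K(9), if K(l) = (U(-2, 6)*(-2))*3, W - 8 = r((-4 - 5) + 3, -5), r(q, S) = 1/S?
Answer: 56319/5 ≈ 11264.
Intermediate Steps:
U(B, v) = 14 (U(B, v) = 6 - (-5 - 3) = 6 - 1*(-8) = 6 + 8 = 14)
W = 39/5 (W = 8 + 1/(-5) = 8 - ⅕ = 39/5 ≈ 7.8000)
K(l) = -84 (K(l) = (14*(-2))*3 = -28*3 = -84)
W - 134*K(9) = 39/5 - 134*(-84) = 39/5 + 11256 = 56319/5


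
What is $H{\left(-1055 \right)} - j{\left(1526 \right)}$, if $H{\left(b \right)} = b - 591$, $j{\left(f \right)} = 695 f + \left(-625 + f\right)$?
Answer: $-1063117$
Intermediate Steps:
$j{\left(f \right)} = -625 + 696 f$
$H{\left(b \right)} = -591 + b$
$H{\left(-1055 \right)} - j{\left(1526 \right)} = \left(-591 - 1055\right) - \left(-625 + 696 \cdot 1526\right) = -1646 - \left(-625 + 1062096\right) = -1646 - 1061471 = -1063117$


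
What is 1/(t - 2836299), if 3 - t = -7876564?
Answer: 1/5040268 ≈ 1.9840e-7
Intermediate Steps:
t = 7876567 (t = 3 - 1*(-7876564) = 3 + 7876564 = 7876567)
1/(t - 2836299) = 1/(7876567 - 2836299) = 1/5040268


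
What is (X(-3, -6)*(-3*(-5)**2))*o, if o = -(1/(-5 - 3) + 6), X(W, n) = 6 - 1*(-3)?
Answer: 31725/8 ≈ 3965.6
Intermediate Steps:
X(W, n) = 9 (X(W, n) = 6 + 3 = 9)
o = -47/8 (o = -(1/(-8) + 6) = -(-1/8 + 6) = -1*47/8 = -47/8 ≈ -5.8750)
(X(-3, -6)*(-3*(-5)**2))*o = (9*(-3*(-5)**2))*(-47/8) = (9*(-3*25))*(-47/8) = (9*(-75))*(-47/8) = -675*(-47/8) = 31725/8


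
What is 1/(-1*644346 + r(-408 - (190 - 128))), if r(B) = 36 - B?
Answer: -1/643840 ≈ -1.5532e-6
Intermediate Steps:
1/(-1*644346 + r(-408 - (190 - 128))) = 1/(-1*644346 + (36 - (-408 - (190 - 128)))) = 1/(-644346 + (36 - (-408 - 1*62))) = 1/(-644346 + (36 - (-408 - 62))) = 1/(-644346 + (36 - 1*(-470))) = 1/(-644346 + (36 + 470)) = 1/(-644346 + 506) = 1/(-643840) = -1/643840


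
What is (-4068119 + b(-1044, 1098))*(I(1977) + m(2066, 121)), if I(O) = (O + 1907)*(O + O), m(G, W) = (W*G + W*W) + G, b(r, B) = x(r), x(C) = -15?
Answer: -63560643591886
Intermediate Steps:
b(r, B) = -15
m(G, W) = G + W² + G*W (m(G, W) = (G*W + W²) + G = (W² + G*W) + G = G + W² + G*W)
I(O) = 2*O*(1907 + O) (I(O) = (1907 + O)*(2*O) = 2*O*(1907 + O))
(-4068119 + b(-1044, 1098))*(I(1977) + m(2066, 121)) = (-4068119 - 15)*(2*1977*(1907 + 1977) + (2066 + 121² + 2066*121)) = -4068134*(2*1977*3884 + (2066 + 14641 + 249986)) = -4068134*(15357336 + 266693) = -4068134*15624029 = -63560643591886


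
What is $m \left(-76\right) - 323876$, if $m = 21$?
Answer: $-325472$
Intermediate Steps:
$m \left(-76\right) - 323876 = 21 \left(-76\right) - 323876 = -1596 - 323876 = -325472$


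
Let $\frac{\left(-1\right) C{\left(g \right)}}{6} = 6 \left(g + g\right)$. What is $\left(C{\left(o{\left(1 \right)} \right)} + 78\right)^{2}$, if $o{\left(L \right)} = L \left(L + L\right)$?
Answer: $4356$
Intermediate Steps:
$o{\left(L \right)} = 2 L^{2}$ ($o{\left(L \right)} = L 2 L = 2 L^{2}$)
$C{\left(g \right)} = - 72 g$ ($C{\left(g \right)} = - 6 \cdot 6 \left(g + g\right) = - 6 \cdot 6 \cdot 2 g = - 6 \cdot 12 g = - 72 g$)
$\left(C{\left(o{\left(1 \right)} \right)} + 78\right)^{2} = \left(- 72 \cdot 2 \cdot 1^{2} + 78\right)^{2} = \left(- 72 \cdot 2 \cdot 1 + 78\right)^{2} = \left(\left(-72\right) 2 + 78\right)^{2} = \left(-144 + 78\right)^{2} = \left(-66\right)^{2} = 4356$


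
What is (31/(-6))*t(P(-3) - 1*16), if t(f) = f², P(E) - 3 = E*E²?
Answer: -24800/3 ≈ -8266.7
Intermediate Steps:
P(E) = 3 + E³ (P(E) = 3 + E*E² = 3 + E³)
(31/(-6))*t(P(-3) - 1*16) = (31/(-6))*((3 + (-3)³) - 1*16)² = (31*(-⅙))*((3 - 27) - 16)² = -31*(-24 - 16)²/6 = -31/6*(-40)² = -31/6*1600 = -24800/3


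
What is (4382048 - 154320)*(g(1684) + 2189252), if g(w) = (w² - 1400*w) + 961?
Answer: 11281561108432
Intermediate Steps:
g(w) = 961 + w² - 1400*w
(4382048 - 154320)*(g(1684) + 2189252) = (4382048 - 154320)*((961 + 1684² - 1400*1684) + 2189252) = 4227728*((961 + 2835856 - 2357600) + 2189252) = 4227728*(479217 + 2189252) = 4227728*2668469 = 11281561108432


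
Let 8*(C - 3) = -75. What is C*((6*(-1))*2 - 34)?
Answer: 1173/4 ≈ 293.25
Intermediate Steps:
C = -51/8 (C = 3 + (1/8)*(-75) = 3 - 75/8 = -51/8 ≈ -6.3750)
C*((6*(-1))*2 - 34) = -51*((6*(-1))*2 - 34)/8 = -51*(-6*2 - 34)/8 = -51*(-12 - 34)/8 = -51/8*(-46) = 1173/4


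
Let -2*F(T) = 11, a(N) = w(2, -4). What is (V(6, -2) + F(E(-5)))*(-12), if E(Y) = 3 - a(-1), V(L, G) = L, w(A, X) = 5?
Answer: -6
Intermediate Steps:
a(N) = 5
E(Y) = -2 (E(Y) = 3 - 1*5 = 3 - 5 = -2)
F(T) = -11/2 (F(T) = -½*11 = -11/2)
(V(6, -2) + F(E(-5)))*(-12) = (6 - 11/2)*(-12) = (½)*(-12) = -6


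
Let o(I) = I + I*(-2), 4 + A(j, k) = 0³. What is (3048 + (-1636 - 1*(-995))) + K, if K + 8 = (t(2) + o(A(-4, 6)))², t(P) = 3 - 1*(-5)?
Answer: 2543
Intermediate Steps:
t(P) = 8 (t(P) = 3 + 5 = 8)
A(j, k) = -4 (A(j, k) = -4 + 0³ = -4 + 0 = -4)
o(I) = -I (o(I) = I - 2*I = -I)
K = 136 (K = -8 + (8 - 1*(-4))² = -8 + (8 + 4)² = -8 + 12² = -8 + 144 = 136)
(3048 + (-1636 - 1*(-995))) + K = (3048 + (-1636 - 1*(-995))) + 136 = (3048 + (-1636 + 995)) + 136 = (3048 - 641) + 136 = 2407 + 136 = 2543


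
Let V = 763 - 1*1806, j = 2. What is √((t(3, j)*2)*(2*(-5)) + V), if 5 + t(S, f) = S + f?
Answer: I*√1043 ≈ 32.296*I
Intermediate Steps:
V = -1043 (V = 763 - 1806 = -1043)
t(S, f) = -5 + S + f (t(S, f) = -5 + (S + f) = -5 + S + f)
√((t(3, j)*2)*(2*(-5)) + V) = √(((-5 + 3 + 2)*2)*(2*(-5)) - 1043) = √((0*2)*(-10) - 1043) = √(0*(-10) - 1043) = √(0 - 1043) = √(-1043) = I*√1043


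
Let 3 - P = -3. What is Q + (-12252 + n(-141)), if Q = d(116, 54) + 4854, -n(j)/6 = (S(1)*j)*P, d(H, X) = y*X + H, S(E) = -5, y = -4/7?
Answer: -228850/7 ≈ -32693.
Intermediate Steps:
y = -4/7 (y = -4*⅐ = -4/7 ≈ -0.57143)
d(H, X) = H - 4*X/7 (d(H, X) = -4*X/7 + H = H - 4*X/7)
P = 6 (P = 3 - 1*(-3) = 3 + 3 = 6)
n(j) = 180*j (n(j) = -6*(-5*j)*6 = -(-180)*j = 180*j)
Q = 34574/7 (Q = (116 - 4/7*54) + 4854 = (116 - 216/7) + 4854 = 596/7 + 4854 = 34574/7 ≈ 4939.1)
Q + (-12252 + n(-141)) = 34574/7 + (-12252 + 180*(-141)) = 34574/7 + (-12252 - 25380) = 34574/7 - 37632 = -228850/7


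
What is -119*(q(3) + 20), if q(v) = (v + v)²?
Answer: -6664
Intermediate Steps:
q(v) = 4*v² (q(v) = (2*v)² = 4*v²)
-119*(q(3) + 20) = -119*(4*3² + 20) = -119*(4*9 + 20) = -119*(36 + 20) = -119*56 = -6664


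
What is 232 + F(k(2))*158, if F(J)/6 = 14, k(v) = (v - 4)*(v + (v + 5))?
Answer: 13504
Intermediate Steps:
k(v) = (-4 + v)*(5 + 2*v) (k(v) = (-4 + v)*(v + (5 + v)) = (-4 + v)*(5 + 2*v))
F(J) = 84 (F(J) = 6*14 = 84)
232 + F(k(2))*158 = 232 + 84*158 = 232 + 13272 = 13504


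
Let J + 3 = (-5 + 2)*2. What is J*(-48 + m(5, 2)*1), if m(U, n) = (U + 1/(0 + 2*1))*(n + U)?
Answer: 171/2 ≈ 85.500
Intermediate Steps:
J = -9 (J = -3 + (-5 + 2)*2 = -3 - 3*2 = -3 - 6 = -9)
m(U, n) = (½ + U)*(U + n) (m(U, n) = (U + 1/(0 + 2))*(U + n) = (U + 1/2)*(U + n) = (U + ½)*(U + n) = (½ + U)*(U + n))
J*(-48 + m(5, 2)*1) = -9*(-48 + (5² + (½)*5 + (½)*2 + 5*2)*1) = -9*(-48 + (25 + 5/2 + 1 + 10)*1) = -9*(-48 + (77/2)*1) = -9*(-48 + 77/2) = -9*(-19/2) = 171/2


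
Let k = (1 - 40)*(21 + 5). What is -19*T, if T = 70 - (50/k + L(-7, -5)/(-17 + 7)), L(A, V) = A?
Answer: -6680419/5070 ≈ -1317.6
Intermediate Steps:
k = -1014 (k = -39*26 = -1014)
T = 351601/5070 (T = 70 - (50/(-1014) - 7/(-17 + 7)) = 70 - (50*(-1/1014) - 7/(-10)) = 70 - (-25/507 - 7*(-⅒)) = 70 - (-25/507 + 7/10) = 70 - 1*3299/5070 = 70 - 3299/5070 = 351601/5070 ≈ 69.349)
-19*T = -19*351601/5070 = -6680419/5070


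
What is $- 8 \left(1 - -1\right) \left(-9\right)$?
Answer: $144$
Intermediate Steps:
$- 8 \left(1 - -1\right) \left(-9\right) = - 8 \left(1 + 1\right) \left(-9\right) = \left(-8\right) 2 \left(-9\right) = \left(-16\right) \left(-9\right) = 144$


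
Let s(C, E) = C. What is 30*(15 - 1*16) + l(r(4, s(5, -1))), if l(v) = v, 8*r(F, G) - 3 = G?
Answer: -29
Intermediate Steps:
r(F, G) = 3/8 + G/8
30*(15 - 1*16) + l(r(4, s(5, -1))) = 30*(15 - 1*16) + (3/8 + (⅛)*5) = 30*(15 - 16) + (3/8 + 5/8) = 30*(-1) + 1 = -30 + 1 = -29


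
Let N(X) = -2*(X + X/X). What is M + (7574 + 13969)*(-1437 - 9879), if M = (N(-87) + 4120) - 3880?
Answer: -243780176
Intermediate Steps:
N(X) = -2 - 2*X (N(X) = -2*(X + 1) = -2*(1 + X) = -2 - 2*X)
M = 412 (M = ((-2 - 2*(-87)) + 4120) - 3880 = ((-2 + 174) + 4120) - 3880 = (172 + 4120) - 3880 = 4292 - 3880 = 412)
M + (7574 + 13969)*(-1437 - 9879) = 412 + (7574 + 13969)*(-1437 - 9879) = 412 + 21543*(-11316) = 412 - 243780588 = -243780176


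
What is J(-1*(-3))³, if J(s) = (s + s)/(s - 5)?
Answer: -27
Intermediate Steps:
J(s) = 2*s/(-5 + s) (J(s) = (2*s)/(-5 + s) = 2*s/(-5 + s))
J(-1*(-3))³ = (2*(-1*(-3))/(-5 - 1*(-3)))³ = (2*3/(-5 + 3))³ = (2*3/(-2))³ = (2*3*(-½))³ = (-3)³ = -27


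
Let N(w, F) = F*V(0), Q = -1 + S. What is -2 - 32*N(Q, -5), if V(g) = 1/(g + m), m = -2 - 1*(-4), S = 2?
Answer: 78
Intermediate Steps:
m = 2 (m = -2 + 4 = 2)
V(g) = 1/(2 + g) (V(g) = 1/(g + 2) = 1/(2 + g))
Q = 1 (Q = -1 + 2 = 1)
N(w, F) = F/2 (N(w, F) = F/(2 + 0) = F/2)
-2 - 32*N(Q, -5) = -2 - 16*(-5) = -2 - 32*(-5/2) = -2 + 80 = 78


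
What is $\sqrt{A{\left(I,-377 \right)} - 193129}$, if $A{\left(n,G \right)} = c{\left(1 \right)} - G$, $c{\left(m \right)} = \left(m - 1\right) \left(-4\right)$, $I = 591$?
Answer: $4 i \sqrt{12047} \approx 439.04 i$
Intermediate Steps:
$c{\left(m \right)} = 4 - 4 m$ ($c{\left(m \right)} = \left(-1 + m\right) \left(-4\right) = 4 - 4 m$)
$A{\left(n,G \right)} = - G$ ($A{\left(n,G \right)} = \left(4 - 4\right) - G = 0 - G = - G$)
$\sqrt{A{\left(I,-377 \right)} - 193129} = \sqrt{\left(-1\right) \left(-377\right) - 193129} = \sqrt{377 - 193129} = \sqrt{-192752} = 4 i \sqrt{12047}$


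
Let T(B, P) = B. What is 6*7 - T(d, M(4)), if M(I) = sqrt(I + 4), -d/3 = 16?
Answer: 90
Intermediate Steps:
d = -48 (d = -3*16 = -48)
M(I) = sqrt(4 + I)
6*7 - T(d, M(4)) = 6*7 - 1*(-48) = 42 + 48 = 90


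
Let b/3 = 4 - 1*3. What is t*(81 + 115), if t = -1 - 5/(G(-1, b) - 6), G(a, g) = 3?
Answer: 392/3 ≈ 130.67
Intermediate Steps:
b = 3 (b = 3*(4 - 1*3) = 3*(4 - 3) = 3*1 = 3)
t = 2/3 (t = -1 - 5/(3 - 6) = -1 - 5/(-3) = -1 - 5*(-1/3) = -1 + 5/3 = 2/3 ≈ 0.66667)
t*(81 + 115) = 2*(81 + 115)/3 = (2/3)*196 = 392/3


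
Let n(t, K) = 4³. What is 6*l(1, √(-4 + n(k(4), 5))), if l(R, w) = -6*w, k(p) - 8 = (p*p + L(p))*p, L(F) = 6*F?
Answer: -72*√15 ≈ -278.85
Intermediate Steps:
k(p) = 8 + p*(p² + 6*p) (k(p) = 8 + (p*p + 6*p)*p = 8 + (p² + 6*p)*p = 8 + p*(p² + 6*p))
n(t, K) = 64
6*l(1, √(-4 + n(k(4), 5))) = 6*(-6*√(-4 + 64)) = 6*(-12*√15) = -72*√15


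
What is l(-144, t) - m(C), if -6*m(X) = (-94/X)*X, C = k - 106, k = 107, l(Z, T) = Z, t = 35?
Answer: -479/3 ≈ -159.67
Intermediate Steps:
C = 1 (C = 107 - 106 = 1)
m(X) = 47/3 (m(X) = -(-94/X)*X/6 = -⅙*(-94) = 47/3)
l(-144, t) - m(C) = -144 - 1*47/3 = -144 - 47/3 = -479/3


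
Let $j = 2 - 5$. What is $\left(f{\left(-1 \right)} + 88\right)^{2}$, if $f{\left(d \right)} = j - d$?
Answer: $7396$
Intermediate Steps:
$j = -3$
$f{\left(d \right)} = -3 - d$
$\left(f{\left(-1 \right)} + 88\right)^{2} = \left(\left(-3 - -1\right) + 88\right)^{2} = \left(\left(-3 + 1\right) + 88\right)^{2} = \left(-2 + 88\right)^{2} = 86^{2} = 7396$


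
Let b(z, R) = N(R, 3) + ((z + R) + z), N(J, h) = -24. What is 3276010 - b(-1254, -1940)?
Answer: 3280482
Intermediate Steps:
b(z, R) = -24 + R + 2*z (b(z, R) = -24 + ((z + R) + z) = -24 + ((R + z) + z) = -24 + (R + 2*z) = -24 + R + 2*z)
3276010 - b(-1254, -1940) = 3276010 - (-24 - 1940 + 2*(-1254)) = 3276010 - (-24 - 1940 - 2508) = 3276010 - 1*(-4472) = 3276010 + 4472 = 3280482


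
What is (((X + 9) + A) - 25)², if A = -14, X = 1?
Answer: 841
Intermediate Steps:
(((X + 9) + A) - 25)² = (((1 + 9) - 14) - 25)² = ((10 - 14) - 25)² = (-4 - 25)² = (-29)² = 841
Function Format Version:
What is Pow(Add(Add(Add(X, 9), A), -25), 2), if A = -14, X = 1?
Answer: 841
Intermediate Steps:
Pow(Add(Add(Add(X, 9), A), -25), 2) = Pow(Add(Add(Add(1, 9), -14), -25), 2) = Pow(Add(Add(10, -14), -25), 2) = Pow(Add(-4, -25), 2) = Pow(-29, 2) = 841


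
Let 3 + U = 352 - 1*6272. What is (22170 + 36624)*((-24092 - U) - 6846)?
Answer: -1470731910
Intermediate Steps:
U = -5923 (U = -3 + (352 - 1*6272) = -3 + (352 - 6272) = -3 - 5920 = -5923)
(22170 + 36624)*((-24092 - U) - 6846) = (22170 + 36624)*((-24092 - 1*(-5923)) - 6846) = 58794*((-24092 + 5923) - 6846) = 58794*(-18169 - 6846) = 58794*(-25015) = -1470731910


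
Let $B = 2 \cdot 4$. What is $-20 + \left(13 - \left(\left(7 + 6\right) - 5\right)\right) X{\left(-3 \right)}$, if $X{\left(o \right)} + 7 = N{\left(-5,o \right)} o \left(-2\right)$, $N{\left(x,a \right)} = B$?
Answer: $185$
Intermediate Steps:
$B = 8$
$N{\left(x,a \right)} = 8$
$X{\left(o \right)} = -7 - 16 o$ ($X{\left(o \right)} = -7 + 8 o \left(-2\right) = -7 - 16 o$)
$-20 + \left(13 - \left(\left(7 + 6\right) - 5\right)\right) X{\left(-3 \right)} = -20 + \left(13 - \left(\left(7 + 6\right) - 5\right)\right) \left(-7 - -48\right) = -20 + \left(13 - \left(13 - 5\right)\right) \left(-7 + 48\right) = -20 + \left(13 - 8\right) 41 = -20 + 5 \cdot 41 = -20 + 205 = 185$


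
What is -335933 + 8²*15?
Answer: -334973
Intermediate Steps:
-335933 + 8²*15 = -335933 + 64*15 = -335933 + 960 = -334973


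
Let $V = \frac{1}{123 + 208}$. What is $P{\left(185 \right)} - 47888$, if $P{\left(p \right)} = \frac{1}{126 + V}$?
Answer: $- \frac{1997264485}{41707} \approx -47888.0$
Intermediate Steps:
$V = \frac{1}{331} \approx 0.0030211$
$P{\left(p \right)} = \frac{331}{41707}$ ($P{\left(p \right)} = \frac{1}{126 + \frac{1}{331}} = \frac{1}{\frac{41707}{331}} = \frac{331}{41707}$)
$P{\left(185 \right)} - 47888 = \frac{331}{41707} - 47888 = - \frac{1997264485}{41707}$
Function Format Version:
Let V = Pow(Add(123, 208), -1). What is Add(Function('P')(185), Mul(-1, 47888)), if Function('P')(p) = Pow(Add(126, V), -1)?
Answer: Rational(-1997264485, 41707) ≈ -47888.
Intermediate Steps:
V = Rational(1, 331) (V = Pow(331, -1) = Rational(1, 331) ≈ 0.0030211)
Function('P')(p) = Rational(331, 41707) (Function('P')(p) = Pow(Add(126, Rational(1, 331)), -1) = Pow(Rational(41707, 331), -1) = Rational(331, 41707))
Add(Function('P')(185), Mul(-1, 47888)) = Add(Rational(331, 41707), Mul(-1, 47888)) = Add(Rational(331, 41707), -47888) = Rational(-1997264485, 41707)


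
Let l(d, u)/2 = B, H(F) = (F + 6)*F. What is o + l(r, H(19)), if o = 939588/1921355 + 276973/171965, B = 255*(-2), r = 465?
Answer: -67264037823533/66081162515 ≈ -1017.9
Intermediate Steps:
H(F) = F*(6 + F) (H(F) = (6 + F)*F = F*(6 + F))
B = -510
l(d, u) = -1020 (l(d, u) = 2*(-510) = -1020)
o = 138747941767/66081162515 (o = 939588*(1/1921355) + 276973*(1/171965) = 939588/1921355 + 276973/171965 = 138747941767/66081162515 ≈ 2.0997)
o + l(r, H(19)) = 138747941767/66081162515 - 1020 = -67264037823533/66081162515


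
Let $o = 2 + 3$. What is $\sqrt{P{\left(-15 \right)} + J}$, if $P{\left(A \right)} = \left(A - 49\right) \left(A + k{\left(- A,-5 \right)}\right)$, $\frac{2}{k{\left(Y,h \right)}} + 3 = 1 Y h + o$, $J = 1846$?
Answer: $\frac{3 \sqrt{1662502}}{73} \approx 52.988$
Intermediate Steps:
$o = 5$
$k{\left(Y,h \right)} = \frac{2}{2 + Y h}$ ($k{\left(Y,h \right)} = \frac{2}{-3 + \left(1 Y h + 5\right)} = \frac{2}{-3 + \left(Y h + 5\right)} = \frac{2}{-3 + \left(5 + Y h\right)} = \frac{2}{2 + Y h}$)
$P{\left(A \right)} = \left(-49 + A\right) \left(A + \frac{2}{2 + 5 A}\right)$ ($P{\left(A \right)} = \left(A - 49\right) \left(A + \frac{2}{2 + - A \left(-5\right)}\right) = \left(-49 + A\right) \left(A + \frac{2}{2 + 5 A}\right)$)
$\sqrt{P{\left(-15 \right)} + J} = \sqrt{\frac{-98 + 2 \left(-15\right) - 15 \left(-49 - 15\right) \left(2 + 5 \left(-15\right)\right)}{2 + 5 \left(-15\right)} + 1846} = \sqrt{\frac{-98 - 30 - - 960 \left(2 - 75\right)}{2 - 75} + 1846} = \sqrt{\frac{-98 - 30 - \left(-960\right) \left(-73\right)}{-73} + 1846} = \sqrt{- \frac{-98 - 30 - 70080}{73} + 1846} = \sqrt{\left(- \frac{1}{73}\right) \left(-70208\right) + 1846} = \sqrt{\frac{70208}{73} + 1846} = \sqrt{\frac{204966}{73}} = \frac{3 \sqrt{1662502}}{73}$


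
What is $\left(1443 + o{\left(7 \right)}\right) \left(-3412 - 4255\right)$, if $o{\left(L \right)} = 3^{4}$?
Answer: $-11684508$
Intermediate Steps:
$o{\left(L \right)} = 81$
$\left(1443 + o{\left(7 \right)}\right) \left(-3412 - 4255\right) = \left(1443 + 81\right) \left(-3412 - 4255\right) = 1524 \left(-7667\right) = -11684508$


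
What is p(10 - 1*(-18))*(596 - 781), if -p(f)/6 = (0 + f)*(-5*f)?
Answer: -4351200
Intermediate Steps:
p(f) = 30*f² (p(f) = -6*(0 + f)*(-5*f) = -6*f*(-5*f) = -(-30)*f² = 30*f²)
p(10 - 1*(-18))*(596 - 781) = (30*(10 - 1*(-18))²)*(596 - 781) = (30*(10 + 18)²)*(-185) = (30*28²)*(-185) = (30*784)*(-185) = 23520*(-185) = -4351200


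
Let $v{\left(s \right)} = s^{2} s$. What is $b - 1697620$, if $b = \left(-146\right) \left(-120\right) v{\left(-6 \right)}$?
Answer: $-5481940$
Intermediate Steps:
$v{\left(s \right)} = s^{3}$
$b = -3784320$ ($b = \left(-146\right) \left(-120\right) \left(-6\right)^{3} = 17520 \left(-216\right) = -3784320$)
$b - 1697620 = -3784320 - 1697620 = -5481940$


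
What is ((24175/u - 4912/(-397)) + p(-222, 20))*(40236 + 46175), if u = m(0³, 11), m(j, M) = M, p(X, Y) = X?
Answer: 750223153563/4367 ≈ 1.7179e+8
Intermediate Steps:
u = 11
((24175/u - 4912/(-397)) + p(-222, 20))*(40236 + 46175) = ((24175/11 - 4912/(-397)) - 222)*(40236 + 46175) = ((24175*(1/11) - 4912*(-1/397)) - 222)*86411 = ((24175/11 + 4912/397) - 222)*86411 = (9651507/4367 - 222)*86411 = (8682033/4367)*86411 = 750223153563/4367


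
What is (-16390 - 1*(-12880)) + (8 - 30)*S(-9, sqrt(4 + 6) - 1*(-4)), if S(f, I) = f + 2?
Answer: -3356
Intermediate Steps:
S(f, I) = 2 + f
(-16390 - 1*(-12880)) + (8 - 30)*S(-9, sqrt(4 + 6) - 1*(-4)) = (-16390 - 1*(-12880)) + (8 - 30)*(2 - 9) = (-16390 + 12880) - 22*(-7) = -3510 + 154 = -3356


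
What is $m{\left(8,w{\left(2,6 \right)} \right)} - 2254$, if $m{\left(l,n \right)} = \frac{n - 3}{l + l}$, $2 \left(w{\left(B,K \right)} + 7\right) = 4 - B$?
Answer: $- \frac{36073}{16} \approx -2254.6$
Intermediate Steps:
$w{\left(B,K \right)} = -5 - \frac{B}{2}$ ($w{\left(B,K \right)} = -7 + \frac{4 - B}{2} = -7 - \left(-2 + \frac{B}{2}\right) = -5 - \frac{B}{2}$)
$m{\left(l,n \right)} = \frac{-3 + n}{2 l}$
$m{\left(8,w{\left(2,6 \right)} \right)} - 2254 = \frac{-3 - 6}{2 \cdot 8} - 2254 = \frac{1}{2} \cdot \frac{1}{8} \left(-3 - 6\right) - 2254 = \frac{1}{2} \cdot \frac{1}{8} \left(-9\right) - 2254 = - \frac{9}{16} - 2254 = - \frac{36073}{16}$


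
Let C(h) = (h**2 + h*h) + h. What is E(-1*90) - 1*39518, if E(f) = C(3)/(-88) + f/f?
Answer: -3477517/88 ≈ -39517.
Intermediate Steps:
C(h) = h + 2*h**2 (C(h) = (h**2 + h**2) + h = 2*h**2 + h = h + 2*h**2)
E(f) = 67/88 (E(f) = (3*(1 + 2*3))/(-88) + f/f = (3*(1 + 6))*(-1/88) + 1 = (3*7)*(-1/88) + 1 = 21*(-1/88) + 1 = -21/88 + 1 = 67/88)
E(-1*90) - 1*39518 = 67/88 - 1*39518 = 67/88 - 39518 = -3477517/88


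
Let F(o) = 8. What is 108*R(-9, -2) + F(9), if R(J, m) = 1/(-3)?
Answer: -28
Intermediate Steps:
R(J, m) = -⅓
108*R(-9, -2) + F(9) = 108*(-⅓) + 8 = -36 + 8 = -28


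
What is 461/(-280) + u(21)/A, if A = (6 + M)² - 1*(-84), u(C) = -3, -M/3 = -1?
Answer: -5127/3080 ≈ -1.6646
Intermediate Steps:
M = 3 (M = -3*(-1) = 3)
A = 165 (A = (6 + 3)² - 1*(-84) = 9² + 84 = 81 + 84 = 165)
461/(-280) + u(21)/A = 461/(-280) - 3/165 = 461*(-1/280) - 3*1/165 = -461/280 - 1/55 = -5127/3080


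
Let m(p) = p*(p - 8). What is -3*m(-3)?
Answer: -99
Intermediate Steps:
m(p) = p*(-8 + p)
-3*m(-3) = -(-9)*(-8 - 3) = -(-9)*(-11) = -3*33 = -99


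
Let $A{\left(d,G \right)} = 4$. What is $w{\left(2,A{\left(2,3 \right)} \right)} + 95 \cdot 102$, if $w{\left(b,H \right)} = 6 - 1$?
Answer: $9695$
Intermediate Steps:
$w{\left(b,H \right)} = 5$ ($w{\left(b,H \right)} = 6 - 1 = 5$)
$w{\left(2,A{\left(2,3 \right)} \right)} + 95 \cdot 102 = 5 + 95 \cdot 102 = 5 + 9690 = 9695$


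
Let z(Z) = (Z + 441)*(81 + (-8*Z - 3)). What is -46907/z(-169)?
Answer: -46907/388960 ≈ -0.12060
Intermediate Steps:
z(Z) = (78 - 8*Z)*(441 + Z) (z(Z) = (441 + Z)*(81 + (-3 - 8*Z)) = (441 + Z)*(78 - 8*Z) = (78 - 8*Z)*(441 + Z))
-46907/z(-169) = -46907/(34398 - 3450*(-169) - 8*(-169)²) = -46907/(34398 + 583050 - 8*28561) = -46907/(34398 + 583050 - 228488) = -46907/388960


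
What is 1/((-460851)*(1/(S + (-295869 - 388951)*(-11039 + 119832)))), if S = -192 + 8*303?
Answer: 74503620028/460851 ≈ 1.6167e+5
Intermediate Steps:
S = 2232 (S = -192 + 2424 = 2232)
1/((-460851)*(1/(S + (-295869 - 388951)*(-11039 + 119832)))) = 1/((-460851)*(1/(2232 + (-295869 - 388951)*(-11039 + 119832)))) = -1/(460851*(1/(2232 - 684820*108793))) = -1/(460851*(1/(2232 - 74503622260))) = -1/(460851*(1/(-74503620028))) = -1/(460851*(-1/74503620028)) = -1/460851*(-74503620028) = 74503620028/460851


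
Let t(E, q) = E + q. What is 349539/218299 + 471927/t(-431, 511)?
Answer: 103049155293/17463920 ≈ 5900.7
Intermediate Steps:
349539/218299 + 471927/t(-431, 511) = 349539/218299 + 471927/(-431 + 511) = 349539*(1/218299) + 471927/80 = 349539/218299 + 471927*(1/80) = 349539/218299 + 471927/80 = 103049155293/17463920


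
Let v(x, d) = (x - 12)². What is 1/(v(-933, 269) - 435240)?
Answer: 1/457785 ≈ 2.1844e-6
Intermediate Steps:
v(x, d) = (-12 + x)²
1/(v(-933, 269) - 435240) = 1/((-12 - 933)² - 435240) = 1/((-945)² - 435240) = 1/(893025 - 435240) = 1/457785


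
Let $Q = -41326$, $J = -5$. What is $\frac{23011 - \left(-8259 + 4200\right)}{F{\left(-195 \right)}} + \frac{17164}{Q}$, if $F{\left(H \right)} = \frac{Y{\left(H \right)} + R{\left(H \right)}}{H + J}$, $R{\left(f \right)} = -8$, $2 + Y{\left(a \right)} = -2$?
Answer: $\frac{27967344754}{61989} \approx 4.5117 \cdot 10^{5}$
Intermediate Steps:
$Y{\left(a \right)} = -4$ ($Y{\left(a \right)} = -2 - 2 = -4$)
$F{\left(H \right)} = - \frac{12}{-5 + H}$ ($F{\left(H \right)} = \frac{-4 - 8}{H - 5} = - \frac{12}{-5 + H}$)
$\frac{23011 - \left(-8259 + 4200\right)}{F{\left(-195 \right)}} + \frac{17164}{Q} = \frac{23011 - \left(-8259 + 4200\right)}{\left(-12\right) \frac{1}{-5 - 195}} + \frac{17164}{-41326} = \frac{23011 - -4059}{\left(-12\right) \frac{1}{-200}} + 17164 \left(- \frac{1}{41326}\right) = \frac{23011 + 4059}{\left(-12\right) \left(- \frac{1}{200}\right)} - \frac{8582}{20663} = \frac{27070}{\frac{3}{50}} - \frac{8582}{20663} = 27070 \cdot \frac{50}{3} - \frac{8582}{20663} = \frac{1353500}{3} - \frac{8582}{20663} = \frac{27967344754}{61989}$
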